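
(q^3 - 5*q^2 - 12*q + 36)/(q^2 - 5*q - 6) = (q^2 + q - 6)/(q + 1)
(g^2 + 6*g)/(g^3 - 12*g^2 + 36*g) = (g + 6)/(g^2 - 12*g + 36)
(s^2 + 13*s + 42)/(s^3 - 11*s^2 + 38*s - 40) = (s^2 + 13*s + 42)/(s^3 - 11*s^2 + 38*s - 40)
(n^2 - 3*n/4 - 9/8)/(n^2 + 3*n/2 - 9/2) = (n + 3/4)/(n + 3)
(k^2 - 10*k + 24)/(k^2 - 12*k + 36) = (k - 4)/(k - 6)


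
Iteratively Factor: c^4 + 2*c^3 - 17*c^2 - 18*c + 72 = (c - 2)*(c^3 + 4*c^2 - 9*c - 36) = (c - 3)*(c - 2)*(c^2 + 7*c + 12) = (c - 3)*(c - 2)*(c + 3)*(c + 4)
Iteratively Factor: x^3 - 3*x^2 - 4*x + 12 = (x - 3)*(x^2 - 4) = (x - 3)*(x - 2)*(x + 2)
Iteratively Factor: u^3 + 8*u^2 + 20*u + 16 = (u + 2)*(u^2 + 6*u + 8) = (u + 2)*(u + 4)*(u + 2)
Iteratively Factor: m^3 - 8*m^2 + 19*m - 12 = (m - 3)*(m^2 - 5*m + 4) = (m - 4)*(m - 3)*(m - 1)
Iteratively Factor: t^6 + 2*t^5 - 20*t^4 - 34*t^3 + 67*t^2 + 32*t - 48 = (t + 3)*(t^5 - t^4 - 17*t^3 + 17*t^2 + 16*t - 16) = (t - 1)*(t + 3)*(t^4 - 17*t^2 + 16) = (t - 1)*(t + 3)*(t + 4)*(t^3 - 4*t^2 - t + 4) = (t - 1)*(t + 1)*(t + 3)*(t + 4)*(t^2 - 5*t + 4) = (t - 4)*(t - 1)*(t + 1)*(t + 3)*(t + 4)*(t - 1)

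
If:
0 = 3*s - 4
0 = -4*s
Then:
No Solution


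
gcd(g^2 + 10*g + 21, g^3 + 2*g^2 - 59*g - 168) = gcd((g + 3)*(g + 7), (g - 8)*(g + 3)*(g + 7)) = g^2 + 10*g + 21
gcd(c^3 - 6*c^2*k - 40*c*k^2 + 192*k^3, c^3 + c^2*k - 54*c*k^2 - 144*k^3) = c^2 - 2*c*k - 48*k^2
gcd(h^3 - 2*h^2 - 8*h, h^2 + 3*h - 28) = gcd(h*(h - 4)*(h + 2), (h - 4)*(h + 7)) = h - 4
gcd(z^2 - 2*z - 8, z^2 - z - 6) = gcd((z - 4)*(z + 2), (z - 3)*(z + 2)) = z + 2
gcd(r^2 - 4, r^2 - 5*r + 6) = r - 2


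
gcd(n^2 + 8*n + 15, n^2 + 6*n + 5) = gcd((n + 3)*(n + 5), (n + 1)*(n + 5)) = n + 5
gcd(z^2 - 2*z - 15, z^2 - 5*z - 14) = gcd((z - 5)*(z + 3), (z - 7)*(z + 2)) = 1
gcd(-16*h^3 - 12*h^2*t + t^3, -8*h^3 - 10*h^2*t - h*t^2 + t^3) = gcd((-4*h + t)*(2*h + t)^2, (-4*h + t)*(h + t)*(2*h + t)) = -8*h^2 - 2*h*t + t^2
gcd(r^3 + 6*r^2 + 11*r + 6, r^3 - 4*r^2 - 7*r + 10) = r + 2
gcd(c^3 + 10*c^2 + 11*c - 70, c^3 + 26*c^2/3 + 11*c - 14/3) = c + 7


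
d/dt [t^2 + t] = 2*t + 1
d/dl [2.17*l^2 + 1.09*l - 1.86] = 4.34*l + 1.09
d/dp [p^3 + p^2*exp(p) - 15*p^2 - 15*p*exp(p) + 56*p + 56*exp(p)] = p^2*exp(p) + 3*p^2 - 13*p*exp(p) - 30*p + 41*exp(p) + 56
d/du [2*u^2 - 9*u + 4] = 4*u - 9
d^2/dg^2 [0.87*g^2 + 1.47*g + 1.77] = 1.74000000000000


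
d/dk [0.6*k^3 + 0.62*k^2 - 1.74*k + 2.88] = 1.8*k^2 + 1.24*k - 1.74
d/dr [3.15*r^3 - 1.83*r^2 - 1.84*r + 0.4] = 9.45*r^2 - 3.66*r - 1.84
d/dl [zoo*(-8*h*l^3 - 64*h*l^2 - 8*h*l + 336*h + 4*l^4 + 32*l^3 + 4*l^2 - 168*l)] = zoo*(h*l^2 + h*l + h + l^3 + l^2 + l + 1)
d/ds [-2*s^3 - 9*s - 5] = -6*s^2 - 9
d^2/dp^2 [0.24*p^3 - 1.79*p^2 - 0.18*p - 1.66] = 1.44*p - 3.58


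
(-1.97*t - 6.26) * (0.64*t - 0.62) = -1.2608*t^2 - 2.785*t + 3.8812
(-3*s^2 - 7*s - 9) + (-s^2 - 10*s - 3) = -4*s^2 - 17*s - 12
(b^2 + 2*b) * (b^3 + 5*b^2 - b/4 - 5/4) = b^5 + 7*b^4 + 39*b^3/4 - 7*b^2/4 - 5*b/2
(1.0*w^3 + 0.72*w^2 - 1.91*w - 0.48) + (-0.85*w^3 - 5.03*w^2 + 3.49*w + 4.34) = 0.15*w^3 - 4.31*w^2 + 1.58*w + 3.86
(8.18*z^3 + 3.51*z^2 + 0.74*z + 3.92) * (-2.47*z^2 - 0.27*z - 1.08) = -20.2046*z^5 - 10.8783*z^4 - 11.6099*z^3 - 13.673*z^2 - 1.8576*z - 4.2336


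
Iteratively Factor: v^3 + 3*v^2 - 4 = (v - 1)*(v^2 + 4*v + 4) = (v - 1)*(v + 2)*(v + 2)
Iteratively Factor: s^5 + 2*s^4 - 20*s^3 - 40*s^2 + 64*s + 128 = (s - 2)*(s^4 + 4*s^3 - 12*s^2 - 64*s - 64) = (s - 2)*(s + 2)*(s^3 + 2*s^2 - 16*s - 32) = (s - 2)*(s + 2)*(s + 4)*(s^2 - 2*s - 8) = (s - 4)*(s - 2)*(s + 2)*(s + 4)*(s + 2)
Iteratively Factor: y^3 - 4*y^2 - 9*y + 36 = (y - 4)*(y^2 - 9) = (y - 4)*(y + 3)*(y - 3)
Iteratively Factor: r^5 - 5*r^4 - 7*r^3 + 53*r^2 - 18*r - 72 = (r - 4)*(r^4 - r^3 - 11*r^2 + 9*r + 18) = (r - 4)*(r + 1)*(r^3 - 2*r^2 - 9*r + 18) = (r - 4)*(r - 3)*(r + 1)*(r^2 + r - 6) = (r - 4)*(r - 3)*(r - 2)*(r + 1)*(r + 3)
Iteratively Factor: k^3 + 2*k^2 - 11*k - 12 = (k + 4)*(k^2 - 2*k - 3) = (k + 1)*(k + 4)*(k - 3)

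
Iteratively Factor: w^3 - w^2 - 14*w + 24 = (w - 2)*(w^2 + w - 12) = (w - 3)*(w - 2)*(w + 4)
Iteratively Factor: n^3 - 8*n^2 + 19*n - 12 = (n - 3)*(n^2 - 5*n + 4) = (n - 4)*(n - 3)*(n - 1)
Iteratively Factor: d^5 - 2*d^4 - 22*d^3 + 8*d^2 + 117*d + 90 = (d - 5)*(d^4 + 3*d^3 - 7*d^2 - 27*d - 18) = (d - 5)*(d + 1)*(d^3 + 2*d^2 - 9*d - 18) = (d - 5)*(d + 1)*(d + 3)*(d^2 - d - 6) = (d - 5)*(d - 3)*(d + 1)*(d + 3)*(d + 2)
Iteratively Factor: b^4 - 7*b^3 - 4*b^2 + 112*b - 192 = (b - 4)*(b^3 - 3*b^2 - 16*b + 48) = (b - 4)*(b + 4)*(b^2 - 7*b + 12) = (b - 4)^2*(b + 4)*(b - 3)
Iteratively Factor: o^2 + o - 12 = (o + 4)*(o - 3)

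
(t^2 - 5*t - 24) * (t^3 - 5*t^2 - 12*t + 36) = t^5 - 10*t^4 - 11*t^3 + 216*t^2 + 108*t - 864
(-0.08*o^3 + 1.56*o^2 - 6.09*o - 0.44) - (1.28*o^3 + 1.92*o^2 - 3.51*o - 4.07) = -1.36*o^3 - 0.36*o^2 - 2.58*o + 3.63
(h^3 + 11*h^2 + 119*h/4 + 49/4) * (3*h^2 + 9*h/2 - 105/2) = 3*h^5 + 75*h^4/2 + 345*h^3/4 - 3255*h^2/8 - 6027*h/4 - 5145/8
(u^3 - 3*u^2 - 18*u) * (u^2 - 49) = u^5 - 3*u^4 - 67*u^3 + 147*u^2 + 882*u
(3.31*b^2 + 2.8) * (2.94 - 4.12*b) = -13.6372*b^3 + 9.7314*b^2 - 11.536*b + 8.232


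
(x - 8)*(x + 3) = x^2 - 5*x - 24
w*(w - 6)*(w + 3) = w^3 - 3*w^2 - 18*w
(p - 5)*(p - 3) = p^2 - 8*p + 15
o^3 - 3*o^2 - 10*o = o*(o - 5)*(o + 2)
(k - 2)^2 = k^2 - 4*k + 4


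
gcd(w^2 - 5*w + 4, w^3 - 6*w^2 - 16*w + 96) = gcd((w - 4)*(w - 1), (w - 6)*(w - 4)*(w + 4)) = w - 4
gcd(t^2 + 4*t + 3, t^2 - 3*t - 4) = t + 1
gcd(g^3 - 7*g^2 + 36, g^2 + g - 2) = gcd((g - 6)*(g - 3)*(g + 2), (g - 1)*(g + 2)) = g + 2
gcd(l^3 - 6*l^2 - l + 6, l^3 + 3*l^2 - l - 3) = l^2 - 1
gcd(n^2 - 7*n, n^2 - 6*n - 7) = n - 7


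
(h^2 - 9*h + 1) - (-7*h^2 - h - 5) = 8*h^2 - 8*h + 6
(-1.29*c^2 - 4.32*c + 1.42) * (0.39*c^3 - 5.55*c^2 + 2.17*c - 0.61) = -0.5031*c^5 + 5.4747*c^4 + 21.7305*c^3 - 16.4685*c^2 + 5.7166*c - 0.8662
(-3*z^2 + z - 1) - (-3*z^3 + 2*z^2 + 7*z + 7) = 3*z^3 - 5*z^2 - 6*z - 8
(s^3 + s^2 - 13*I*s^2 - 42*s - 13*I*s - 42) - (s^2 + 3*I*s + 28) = s^3 - 13*I*s^2 - 42*s - 16*I*s - 70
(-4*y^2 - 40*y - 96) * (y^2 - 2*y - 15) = -4*y^4 - 32*y^3 + 44*y^2 + 792*y + 1440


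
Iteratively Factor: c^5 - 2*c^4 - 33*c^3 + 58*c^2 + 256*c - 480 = (c - 5)*(c^4 + 3*c^3 - 18*c^2 - 32*c + 96) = (c - 5)*(c + 4)*(c^3 - c^2 - 14*c + 24) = (c - 5)*(c + 4)^2*(c^2 - 5*c + 6) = (c - 5)*(c - 2)*(c + 4)^2*(c - 3)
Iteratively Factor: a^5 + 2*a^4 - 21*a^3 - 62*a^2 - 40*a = (a + 1)*(a^4 + a^3 - 22*a^2 - 40*a) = (a + 1)*(a + 4)*(a^3 - 3*a^2 - 10*a) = (a - 5)*(a + 1)*(a + 4)*(a^2 + 2*a) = a*(a - 5)*(a + 1)*(a + 4)*(a + 2)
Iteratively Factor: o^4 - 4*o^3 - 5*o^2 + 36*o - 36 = (o + 3)*(o^3 - 7*o^2 + 16*o - 12) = (o - 3)*(o + 3)*(o^2 - 4*o + 4) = (o - 3)*(o - 2)*(o + 3)*(o - 2)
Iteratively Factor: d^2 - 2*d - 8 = (d - 4)*(d + 2)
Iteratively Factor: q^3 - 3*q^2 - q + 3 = (q - 3)*(q^2 - 1) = (q - 3)*(q + 1)*(q - 1)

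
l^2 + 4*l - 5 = (l - 1)*(l + 5)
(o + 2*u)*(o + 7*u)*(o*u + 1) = o^3*u + 9*o^2*u^2 + o^2 + 14*o*u^3 + 9*o*u + 14*u^2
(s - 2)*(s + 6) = s^2 + 4*s - 12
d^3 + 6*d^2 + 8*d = d*(d + 2)*(d + 4)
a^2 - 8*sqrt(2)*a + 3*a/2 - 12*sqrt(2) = (a + 3/2)*(a - 8*sqrt(2))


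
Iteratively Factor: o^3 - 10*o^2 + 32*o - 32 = (o - 4)*(o^2 - 6*o + 8) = (o - 4)*(o - 2)*(o - 4)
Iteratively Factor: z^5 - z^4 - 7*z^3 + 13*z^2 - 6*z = (z - 2)*(z^4 + z^3 - 5*z^2 + 3*z) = z*(z - 2)*(z^3 + z^2 - 5*z + 3) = z*(z - 2)*(z - 1)*(z^2 + 2*z - 3) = z*(z - 2)*(z - 1)*(z + 3)*(z - 1)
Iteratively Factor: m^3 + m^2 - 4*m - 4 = (m + 2)*(m^2 - m - 2) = (m + 1)*(m + 2)*(m - 2)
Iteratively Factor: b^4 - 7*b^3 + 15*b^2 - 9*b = (b)*(b^3 - 7*b^2 + 15*b - 9) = b*(b - 3)*(b^2 - 4*b + 3) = b*(b - 3)*(b - 1)*(b - 3)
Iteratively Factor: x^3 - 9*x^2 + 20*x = (x - 5)*(x^2 - 4*x) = x*(x - 5)*(x - 4)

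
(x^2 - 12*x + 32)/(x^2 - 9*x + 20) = (x - 8)/(x - 5)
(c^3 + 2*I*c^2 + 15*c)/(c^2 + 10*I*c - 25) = c*(c - 3*I)/(c + 5*I)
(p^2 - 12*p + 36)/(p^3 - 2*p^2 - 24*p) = (p - 6)/(p*(p + 4))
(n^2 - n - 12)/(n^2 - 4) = (n^2 - n - 12)/(n^2 - 4)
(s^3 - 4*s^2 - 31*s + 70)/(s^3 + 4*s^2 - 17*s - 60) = (s^2 - 9*s + 14)/(s^2 - s - 12)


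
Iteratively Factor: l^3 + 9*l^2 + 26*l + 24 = (l + 2)*(l^2 + 7*l + 12) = (l + 2)*(l + 4)*(l + 3)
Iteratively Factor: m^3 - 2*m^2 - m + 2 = (m - 2)*(m^2 - 1) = (m - 2)*(m + 1)*(m - 1)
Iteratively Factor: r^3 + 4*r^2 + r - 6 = (r - 1)*(r^2 + 5*r + 6) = (r - 1)*(r + 3)*(r + 2)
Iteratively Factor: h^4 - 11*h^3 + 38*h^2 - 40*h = (h)*(h^3 - 11*h^2 + 38*h - 40) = h*(h - 4)*(h^2 - 7*h + 10) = h*(h - 4)*(h - 2)*(h - 5)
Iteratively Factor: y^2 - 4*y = (y)*(y - 4)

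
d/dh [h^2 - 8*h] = 2*h - 8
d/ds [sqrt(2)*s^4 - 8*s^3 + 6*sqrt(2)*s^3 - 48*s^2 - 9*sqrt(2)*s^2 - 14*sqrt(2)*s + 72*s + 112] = 4*sqrt(2)*s^3 - 24*s^2 + 18*sqrt(2)*s^2 - 96*s - 18*sqrt(2)*s - 14*sqrt(2) + 72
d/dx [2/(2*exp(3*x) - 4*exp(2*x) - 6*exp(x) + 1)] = (-12*exp(2*x) + 16*exp(x) + 12)*exp(x)/(2*exp(3*x) - 4*exp(2*x) - 6*exp(x) + 1)^2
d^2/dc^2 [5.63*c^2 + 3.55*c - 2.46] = 11.2600000000000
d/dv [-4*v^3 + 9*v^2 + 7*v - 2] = -12*v^2 + 18*v + 7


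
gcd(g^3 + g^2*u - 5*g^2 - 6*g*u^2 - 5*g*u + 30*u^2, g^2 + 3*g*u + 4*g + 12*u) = g + 3*u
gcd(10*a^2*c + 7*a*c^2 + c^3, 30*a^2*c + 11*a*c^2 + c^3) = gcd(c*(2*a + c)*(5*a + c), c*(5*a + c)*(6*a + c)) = 5*a*c + c^2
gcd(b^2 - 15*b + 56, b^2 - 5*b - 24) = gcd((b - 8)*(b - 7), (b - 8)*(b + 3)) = b - 8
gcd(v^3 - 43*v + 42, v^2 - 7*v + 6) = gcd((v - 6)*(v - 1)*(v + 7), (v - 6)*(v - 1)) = v^2 - 7*v + 6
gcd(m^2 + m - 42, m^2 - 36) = m - 6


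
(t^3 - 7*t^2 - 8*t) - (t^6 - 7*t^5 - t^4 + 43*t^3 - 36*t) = -t^6 + 7*t^5 + t^4 - 42*t^3 - 7*t^2 + 28*t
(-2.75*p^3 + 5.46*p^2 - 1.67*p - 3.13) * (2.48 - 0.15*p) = 0.4125*p^4 - 7.639*p^3 + 13.7913*p^2 - 3.6721*p - 7.7624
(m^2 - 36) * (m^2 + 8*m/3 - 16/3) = m^4 + 8*m^3/3 - 124*m^2/3 - 96*m + 192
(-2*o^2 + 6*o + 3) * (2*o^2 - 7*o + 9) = -4*o^4 + 26*o^3 - 54*o^2 + 33*o + 27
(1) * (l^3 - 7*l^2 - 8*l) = l^3 - 7*l^2 - 8*l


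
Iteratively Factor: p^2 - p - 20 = (p - 5)*(p + 4)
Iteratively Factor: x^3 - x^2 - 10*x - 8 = (x + 1)*(x^2 - 2*x - 8) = (x - 4)*(x + 1)*(x + 2)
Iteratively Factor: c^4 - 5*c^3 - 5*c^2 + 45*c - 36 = (c - 3)*(c^3 - 2*c^2 - 11*c + 12) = (c - 3)*(c - 1)*(c^2 - c - 12) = (c - 3)*(c - 1)*(c + 3)*(c - 4)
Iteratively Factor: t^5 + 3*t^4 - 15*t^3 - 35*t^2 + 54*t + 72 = (t + 1)*(t^4 + 2*t^3 - 17*t^2 - 18*t + 72) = (t - 2)*(t + 1)*(t^3 + 4*t^2 - 9*t - 36) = (t - 2)*(t + 1)*(t + 3)*(t^2 + t - 12) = (t - 2)*(t + 1)*(t + 3)*(t + 4)*(t - 3)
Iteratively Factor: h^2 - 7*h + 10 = (h - 5)*(h - 2)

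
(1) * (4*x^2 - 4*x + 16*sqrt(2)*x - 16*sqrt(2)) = 4*x^2 - 4*x + 16*sqrt(2)*x - 16*sqrt(2)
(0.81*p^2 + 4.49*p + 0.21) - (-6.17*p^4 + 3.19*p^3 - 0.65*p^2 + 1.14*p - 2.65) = 6.17*p^4 - 3.19*p^3 + 1.46*p^2 + 3.35*p + 2.86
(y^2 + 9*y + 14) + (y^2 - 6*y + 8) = 2*y^2 + 3*y + 22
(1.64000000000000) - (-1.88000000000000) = 3.52000000000000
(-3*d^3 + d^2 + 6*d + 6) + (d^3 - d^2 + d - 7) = -2*d^3 + 7*d - 1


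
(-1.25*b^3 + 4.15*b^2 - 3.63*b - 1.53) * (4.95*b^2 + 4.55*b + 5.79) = -6.1875*b^5 + 14.855*b^4 - 6.3235*b^3 - 0.0614999999999997*b^2 - 27.9792*b - 8.8587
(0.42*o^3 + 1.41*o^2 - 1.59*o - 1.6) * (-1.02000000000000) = -0.4284*o^3 - 1.4382*o^2 + 1.6218*o + 1.632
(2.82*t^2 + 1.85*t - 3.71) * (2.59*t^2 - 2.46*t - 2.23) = 7.3038*t^4 - 2.1457*t^3 - 20.4485*t^2 + 5.0011*t + 8.2733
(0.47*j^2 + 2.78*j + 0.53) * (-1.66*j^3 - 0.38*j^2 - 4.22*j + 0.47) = -0.7802*j^5 - 4.7934*j^4 - 3.9196*j^3 - 11.7121*j^2 - 0.93*j + 0.2491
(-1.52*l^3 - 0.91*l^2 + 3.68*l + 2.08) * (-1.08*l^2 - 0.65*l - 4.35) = 1.6416*l^5 + 1.9708*l^4 + 3.2291*l^3 - 0.679900000000001*l^2 - 17.36*l - 9.048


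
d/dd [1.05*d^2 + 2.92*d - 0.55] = 2.1*d + 2.92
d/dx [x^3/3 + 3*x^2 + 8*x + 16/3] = x^2 + 6*x + 8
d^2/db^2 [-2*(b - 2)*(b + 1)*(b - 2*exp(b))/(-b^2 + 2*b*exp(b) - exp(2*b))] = 4*(-2*b^3*exp(2*b) - b^2*exp(3*b) + 4*b^2*exp(2*b) + 5*b*exp(3*b) - b*exp(2*b) - 2*b - 2*exp(3*b) - 9*exp(2*b) + 8*exp(b))/(b^4 - 4*b^3*exp(b) + 6*b^2*exp(2*b) - 4*b*exp(3*b) + exp(4*b))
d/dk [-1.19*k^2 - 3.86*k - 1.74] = -2.38*k - 3.86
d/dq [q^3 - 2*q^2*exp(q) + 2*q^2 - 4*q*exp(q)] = -2*q^2*exp(q) + 3*q^2 - 8*q*exp(q) + 4*q - 4*exp(q)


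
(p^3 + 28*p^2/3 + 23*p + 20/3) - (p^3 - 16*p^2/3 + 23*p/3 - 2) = 44*p^2/3 + 46*p/3 + 26/3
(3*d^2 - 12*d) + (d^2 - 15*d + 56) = 4*d^2 - 27*d + 56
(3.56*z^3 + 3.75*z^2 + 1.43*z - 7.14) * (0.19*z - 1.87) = 0.6764*z^4 - 5.9447*z^3 - 6.7408*z^2 - 4.0307*z + 13.3518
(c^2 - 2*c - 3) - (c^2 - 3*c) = c - 3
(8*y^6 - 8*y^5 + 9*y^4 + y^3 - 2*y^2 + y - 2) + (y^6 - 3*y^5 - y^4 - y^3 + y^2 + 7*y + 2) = 9*y^6 - 11*y^5 + 8*y^4 - y^2 + 8*y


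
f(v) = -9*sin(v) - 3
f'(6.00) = -8.64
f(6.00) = -0.49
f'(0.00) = -9.00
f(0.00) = -3.00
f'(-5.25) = -4.61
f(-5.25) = -10.73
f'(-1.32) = -2.23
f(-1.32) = 5.72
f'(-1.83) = 2.31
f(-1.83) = 5.70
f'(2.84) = 8.59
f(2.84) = -5.67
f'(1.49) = -0.73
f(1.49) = -11.97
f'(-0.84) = -6.01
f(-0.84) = 3.70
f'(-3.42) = 8.65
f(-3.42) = -5.47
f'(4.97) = -2.29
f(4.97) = 5.70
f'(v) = -9*cos(v)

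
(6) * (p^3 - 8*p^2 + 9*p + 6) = 6*p^3 - 48*p^2 + 54*p + 36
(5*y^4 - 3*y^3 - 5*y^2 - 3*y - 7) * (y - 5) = 5*y^5 - 28*y^4 + 10*y^3 + 22*y^2 + 8*y + 35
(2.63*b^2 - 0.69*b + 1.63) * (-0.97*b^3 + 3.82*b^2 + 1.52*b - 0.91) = -2.5511*b^5 + 10.7159*b^4 - 0.2193*b^3 + 2.7845*b^2 + 3.1055*b - 1.4833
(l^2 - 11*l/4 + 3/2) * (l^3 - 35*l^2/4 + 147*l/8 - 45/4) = l^5 - 23*l^4/2 + 703*l^3/16 - 2397*l^2/32 + 117*l/2 - 135/8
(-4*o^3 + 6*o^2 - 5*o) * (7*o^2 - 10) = -28*o^5 + 42*o^4 + 5*o^3 - 60*o^2 + 50*o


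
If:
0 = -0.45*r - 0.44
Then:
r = -0.98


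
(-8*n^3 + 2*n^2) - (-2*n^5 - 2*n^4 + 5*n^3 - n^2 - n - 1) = 2*n^5 + 2*n^4 - 13*n^3 + 3*n^2 + n + 1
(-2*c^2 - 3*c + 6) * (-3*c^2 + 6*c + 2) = 6*c^4 - 3*c^3 - 40*c^2 + 30*c + 12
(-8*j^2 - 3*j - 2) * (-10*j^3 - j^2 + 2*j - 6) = 80*j^5 + 38*j^4 + 7*j^3 + 44*j^2 + 14*j + 12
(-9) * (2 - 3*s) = 27*s - 18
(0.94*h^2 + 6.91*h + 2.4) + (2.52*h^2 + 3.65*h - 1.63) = 3.46*h^2 + 10.56*h + 0.77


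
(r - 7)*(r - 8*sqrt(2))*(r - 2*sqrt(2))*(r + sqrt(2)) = r^4 - 9*sqrt(2)*r^3 - 7*r^3 + 12*r^2 + 63*sqrt(2)*r^2 - 84*r + 32*sqrt(2)*r - 224*sqrt(2)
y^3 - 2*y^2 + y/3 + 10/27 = (y - 5/3)*(y - 2/3)*(y + 1/3)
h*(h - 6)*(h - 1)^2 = h^4 - 8*h^3 + 13*h^2 - 6*h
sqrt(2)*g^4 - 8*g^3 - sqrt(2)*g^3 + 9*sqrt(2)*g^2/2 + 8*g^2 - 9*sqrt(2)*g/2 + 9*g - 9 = (g - 1)*(g - 3*sqrt(2))*(g - 3*sqrt(2)/2)*(sqrt(2)*g + 1)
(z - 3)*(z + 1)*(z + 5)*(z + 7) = z^4 + 10*z^3 + 8*z^2 - 106*z - 105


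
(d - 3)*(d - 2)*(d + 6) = d^3 + d^2 - 24*d + 36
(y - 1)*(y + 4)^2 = y^3 + 7*y^2 + 8*y - 16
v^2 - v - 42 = (v - 7)*(v + 6)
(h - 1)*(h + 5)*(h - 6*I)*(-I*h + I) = -I*h^4 - 6*h^3 - 3*I*h^3 - 18*h^2 + 9*I*h^2 + 54*h - 5*I*h - 30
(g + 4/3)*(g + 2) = g^2 + 10*g/3 + 8/3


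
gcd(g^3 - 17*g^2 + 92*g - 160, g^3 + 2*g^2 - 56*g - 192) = g - 8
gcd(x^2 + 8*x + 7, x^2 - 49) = x + 7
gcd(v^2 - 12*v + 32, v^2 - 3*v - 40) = v - 8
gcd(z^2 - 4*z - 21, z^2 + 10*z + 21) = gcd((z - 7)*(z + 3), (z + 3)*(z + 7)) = z + 3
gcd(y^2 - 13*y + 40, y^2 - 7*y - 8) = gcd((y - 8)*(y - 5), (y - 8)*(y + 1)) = y - 8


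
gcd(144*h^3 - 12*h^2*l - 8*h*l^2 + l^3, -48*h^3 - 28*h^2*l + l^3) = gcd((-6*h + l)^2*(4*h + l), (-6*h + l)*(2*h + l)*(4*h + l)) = 24*h^2 + 2*h*l - l^2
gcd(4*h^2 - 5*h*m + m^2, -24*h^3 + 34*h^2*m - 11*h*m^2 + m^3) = 4*h^2 - 5*h*m + m^2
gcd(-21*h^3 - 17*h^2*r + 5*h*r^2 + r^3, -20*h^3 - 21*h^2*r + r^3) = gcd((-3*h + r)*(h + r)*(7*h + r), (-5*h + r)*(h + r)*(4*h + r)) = h + r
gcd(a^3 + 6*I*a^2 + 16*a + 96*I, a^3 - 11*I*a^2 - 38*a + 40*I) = a - 4*I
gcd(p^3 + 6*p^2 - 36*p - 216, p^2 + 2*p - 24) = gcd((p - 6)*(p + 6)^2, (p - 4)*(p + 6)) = p + 6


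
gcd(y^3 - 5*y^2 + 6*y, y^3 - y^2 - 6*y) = y^2 - 3*y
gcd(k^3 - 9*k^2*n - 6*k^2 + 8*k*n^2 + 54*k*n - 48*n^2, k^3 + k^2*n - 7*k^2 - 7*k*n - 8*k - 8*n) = 1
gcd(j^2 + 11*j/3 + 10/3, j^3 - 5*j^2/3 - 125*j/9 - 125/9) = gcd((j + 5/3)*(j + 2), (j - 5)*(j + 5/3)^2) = j + 5/3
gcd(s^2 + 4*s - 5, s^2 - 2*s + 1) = s - 1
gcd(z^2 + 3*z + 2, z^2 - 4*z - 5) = z + 1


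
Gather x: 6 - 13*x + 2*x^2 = 2*x^2 - 13*x + 6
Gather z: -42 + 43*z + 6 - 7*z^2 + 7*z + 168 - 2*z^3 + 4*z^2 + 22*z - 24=-2*z^3 - 3*z^2 + 72*z + 108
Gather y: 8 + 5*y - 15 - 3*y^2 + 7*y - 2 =-3*y^2 + 12*y - 9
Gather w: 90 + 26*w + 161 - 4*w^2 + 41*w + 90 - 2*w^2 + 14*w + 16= -6*w^2 + 81*w + 357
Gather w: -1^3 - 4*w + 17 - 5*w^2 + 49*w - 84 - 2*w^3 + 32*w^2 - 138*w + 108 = -2*w^3 + 27*w^2 - 93*w + 40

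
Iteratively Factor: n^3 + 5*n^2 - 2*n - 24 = (n - 2)*(n^2 + 7*n + 12) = (n - 2)*(n + 4)*(n + 3)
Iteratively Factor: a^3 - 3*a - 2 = (a + 1)*(a^2 - a - 2) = (a - 2)*(a + 1)*(a + 1)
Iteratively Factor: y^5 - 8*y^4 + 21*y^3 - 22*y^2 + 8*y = (y - 4)*(y^4 - 4*y^3 + 5*y^2 - 2*y) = (y - 4)*(y - 1)*(y^3 - 3*y^2 + 2*y) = (y - 4)*(y - 1)^2*(y^2 - 2*y) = (y - 4)*(y - 2)*(y - 1)^2*(y)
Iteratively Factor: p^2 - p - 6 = (p - 3)*(p + 2)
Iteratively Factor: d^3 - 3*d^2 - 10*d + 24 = (d + 3)*(d^2 - 6*d + 8) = (d - 2)*(d + 3)*(d - 4)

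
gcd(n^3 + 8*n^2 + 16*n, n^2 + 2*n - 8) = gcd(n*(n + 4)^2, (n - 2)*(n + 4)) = n + 4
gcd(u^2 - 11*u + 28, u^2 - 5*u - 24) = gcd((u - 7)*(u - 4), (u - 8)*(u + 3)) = 1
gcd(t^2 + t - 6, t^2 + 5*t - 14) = t - 2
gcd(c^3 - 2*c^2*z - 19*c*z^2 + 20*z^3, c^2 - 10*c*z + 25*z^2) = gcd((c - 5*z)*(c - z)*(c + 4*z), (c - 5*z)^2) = -c + 5*z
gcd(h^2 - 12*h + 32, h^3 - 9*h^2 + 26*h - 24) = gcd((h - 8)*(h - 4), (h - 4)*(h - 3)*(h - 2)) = h - 4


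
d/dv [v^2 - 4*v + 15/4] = 2*v - 4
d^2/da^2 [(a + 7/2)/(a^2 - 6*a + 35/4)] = 16*((5 - 6*a)*(4*a^2 - 24*a + 35) + 16*(a - 3)^2*(2*a + 7))/(4*a^2 - 24*a + 35)^3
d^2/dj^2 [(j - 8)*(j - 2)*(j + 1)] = 6*j - 18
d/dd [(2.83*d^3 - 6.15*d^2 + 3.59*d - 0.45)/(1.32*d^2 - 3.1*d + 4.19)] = (3.7356*d^4 - 17.546*d^3 + 49.8993*d^2 - 50.349*d + 13.6471)/(1.7424*d^4 - 8.184*d^3 + 20.6716*d^2 - 25.978*d + 17.5561)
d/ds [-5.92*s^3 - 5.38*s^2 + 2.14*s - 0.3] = -17.76*s^2 - 10.76*s + 2.14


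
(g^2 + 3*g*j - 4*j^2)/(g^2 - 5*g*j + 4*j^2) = (g + 4*j)/(g - 4*j)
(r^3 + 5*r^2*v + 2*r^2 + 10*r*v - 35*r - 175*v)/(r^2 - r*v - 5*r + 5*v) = (r^2 + 5*r*v + 7*r + 35*v)/(r - v)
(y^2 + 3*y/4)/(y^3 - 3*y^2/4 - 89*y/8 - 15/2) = 2*y/(2*y^2 - 3*y - 20)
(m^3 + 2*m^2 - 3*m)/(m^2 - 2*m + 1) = m*(m + 3)/(m - 1)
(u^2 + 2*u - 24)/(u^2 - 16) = (u + 6)/(u + 4)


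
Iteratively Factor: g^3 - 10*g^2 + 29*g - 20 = (g - 4)*(g^2 - 6*g + 5) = (g - 4)*(g - 1)*(g - 5)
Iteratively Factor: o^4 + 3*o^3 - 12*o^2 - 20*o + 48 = (o - 2)*(o^3 + 5*o^2 - 2*o - 24) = (o - 2)*(o + 4)*(o^2 + o - 6) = (o - 2)*(o + 3)*(o + 4)*(o - 2)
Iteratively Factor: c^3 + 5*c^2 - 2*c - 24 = (c + 3)*(c^2 + 2*c - 8) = (c + 3)*(c + 4)*(c - 2)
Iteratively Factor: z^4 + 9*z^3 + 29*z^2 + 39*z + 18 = (z + 3)*(z^3 + 6*z^2 + 11*z + 6) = (z + 3)^2*(z^2 + 3*z + 2) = (z + 2)*(z + 3)^2*(z + 1)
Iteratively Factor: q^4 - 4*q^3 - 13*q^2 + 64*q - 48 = (q - 3)*(q^3 - q^2 - 16*q + 16) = (q - 3)*(q - 1)*(q^2 - 16) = (q - 3)*(q - 1)*(q + 4)*(q - 4)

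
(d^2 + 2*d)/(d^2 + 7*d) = (d + 2)/(d + 7)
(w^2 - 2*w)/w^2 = (w - 2)/w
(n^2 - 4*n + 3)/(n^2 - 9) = (n - 1)/(n + 3)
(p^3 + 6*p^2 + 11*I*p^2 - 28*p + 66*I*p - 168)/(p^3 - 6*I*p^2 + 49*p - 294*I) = (p^2 + p*(6 + 4*I) + 24*I)/(p^2 - 13*I*p - 42)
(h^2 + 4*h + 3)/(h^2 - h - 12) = (h + 1)/(h - 4)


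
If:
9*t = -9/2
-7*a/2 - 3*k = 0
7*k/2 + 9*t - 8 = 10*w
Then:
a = -120*w/49 - 150/49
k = 20*w/7 + 25/7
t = -1/2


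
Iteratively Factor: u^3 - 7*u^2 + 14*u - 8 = (u - 4)*(u^2 - 3*u + 2) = (u - 4)*(u - 2)*(u - 1)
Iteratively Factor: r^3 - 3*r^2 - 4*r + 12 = (r - 3)*(r^2 - 4) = (r - 3)*(r + 2)*(r - 2)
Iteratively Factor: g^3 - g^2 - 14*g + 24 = (g - 2)*(g^2 + g - 12) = (g - 3)*(g - 2)*(g + 4)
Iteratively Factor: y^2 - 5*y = (y - 5)*(y)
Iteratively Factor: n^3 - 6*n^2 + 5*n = (n - 5)*(n^2 - n) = n*(n - 5)*(n - 1)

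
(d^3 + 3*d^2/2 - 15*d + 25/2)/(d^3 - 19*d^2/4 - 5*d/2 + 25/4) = 2*(2*d^2 + 5*d - 25)/(4*d^2 - 15*d - 25)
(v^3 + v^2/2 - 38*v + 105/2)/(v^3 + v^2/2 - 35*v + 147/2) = (2*v^2 - 13*v + 15)/(2*v^2 - 13*v + 21)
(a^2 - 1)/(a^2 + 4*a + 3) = (a - 1)/(a + 3)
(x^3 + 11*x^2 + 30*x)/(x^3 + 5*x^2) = (x + 6)/x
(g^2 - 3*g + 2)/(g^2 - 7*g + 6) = (g - 2)/(g - 6)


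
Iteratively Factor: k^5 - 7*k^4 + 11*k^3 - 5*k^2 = (k)*(k^4 - 7*k^3 + 11*k^2 - 5*k) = k^2*(k^3 - 7*k^2 + 11*k - 5) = k^2*(k - 5)*(k^2 - 2*k + 1) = k^2*(k - 5)*(k - 1)*(k - 1)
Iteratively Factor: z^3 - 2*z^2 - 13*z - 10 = (z - 5)*(z^2 + 3*z + 2) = (z - 5)*(z + 1)*(z + 2)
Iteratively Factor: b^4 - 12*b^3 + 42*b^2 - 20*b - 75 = (b - 5)*(b^3 - 7*b^2 + 7*b + 15) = (b - 5)*(b - 3)*(b^2 - 4*b - 5) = (b - 5)^2*(b - 3)*(b + 1)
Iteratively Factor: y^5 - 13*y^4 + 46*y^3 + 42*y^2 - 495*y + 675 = (y + 3)*(y^4 - 16*y^3 + 94*y^2 - 240*y + 225) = (y - 5)*(y + 3)*(y^3 - 11*y^2 + 39*y - 45) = (y - 5)*(y - 3)*(y + 3)*(y^2 - 8*y + 15) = (y - 5)*(y - 3)^2*(y + 3)*(y - 5)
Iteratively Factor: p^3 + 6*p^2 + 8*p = (p + 4)*(p^2 + 2*p) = (p + 2)*(p + 4)*(p)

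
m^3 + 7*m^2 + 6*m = m*(m + 1)*(m + 6)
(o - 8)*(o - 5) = o^2 - 13*o + 40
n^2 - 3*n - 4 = (n - 4)*(n + 1)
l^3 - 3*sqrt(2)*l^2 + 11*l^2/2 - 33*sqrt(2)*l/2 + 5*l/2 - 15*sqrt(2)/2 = (l + 1/2)*(l + 5)*(l - 3*sqrt(2))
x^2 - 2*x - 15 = (x - 5)*(x + 3)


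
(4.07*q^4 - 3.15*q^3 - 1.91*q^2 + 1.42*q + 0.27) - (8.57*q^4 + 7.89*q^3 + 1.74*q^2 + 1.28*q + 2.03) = -4.5*q^4 - 11.04*q^3 - 3.65*q^2 + 0.14*q - 1.76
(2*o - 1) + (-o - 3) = o - 4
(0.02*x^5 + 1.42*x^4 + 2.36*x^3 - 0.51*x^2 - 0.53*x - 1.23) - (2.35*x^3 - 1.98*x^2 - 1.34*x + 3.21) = 0.02*x^5 + 1.42*x^4 + 0.00999999999999979*x^3 + 1.47*x^2 + 0.81*x - 4.44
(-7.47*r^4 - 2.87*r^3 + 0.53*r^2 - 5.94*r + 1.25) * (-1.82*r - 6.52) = 13.5954*r^5 + 53.9278*r^4 + 17.7478*r^3 + 7.3552*r^2 + 36.4538*r - 8.15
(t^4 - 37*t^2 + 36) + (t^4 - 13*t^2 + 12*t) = 2*t^4 - 50*t^2 + 12*t + 36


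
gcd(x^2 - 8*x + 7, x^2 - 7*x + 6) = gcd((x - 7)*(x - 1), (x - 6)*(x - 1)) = x - 1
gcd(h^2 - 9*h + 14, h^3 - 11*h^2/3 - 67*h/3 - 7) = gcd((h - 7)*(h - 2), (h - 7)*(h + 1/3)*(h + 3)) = h - 7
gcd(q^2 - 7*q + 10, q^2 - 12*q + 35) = q - 5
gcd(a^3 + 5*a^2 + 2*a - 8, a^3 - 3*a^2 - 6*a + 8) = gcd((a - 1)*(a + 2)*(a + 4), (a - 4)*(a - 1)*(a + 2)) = a^2 + a - 2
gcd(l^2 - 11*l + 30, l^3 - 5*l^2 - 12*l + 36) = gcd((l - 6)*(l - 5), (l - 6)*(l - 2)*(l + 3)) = l - 6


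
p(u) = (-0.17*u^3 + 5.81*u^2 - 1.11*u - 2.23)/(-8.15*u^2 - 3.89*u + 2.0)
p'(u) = (16.3*u + 3.89)*(-0.17*u^3 + 5.81*u^2 - 1.11*u - 2.23)/(-8.15*u^2 - 3.89*u + 2.0)^2 + (-0.51*u^2 + 11.62*u - 1.11)/(-8.15*u^2 - 3.89*u + 2.0) = (1.3855*u^4 + 1.32260000000001*u^3 - 32.6674*u^2 - 13.109*u - 10.8947)/(66.4225*u^4 + 63.407*u^3 - 17.4679*u^2 - 15.56*u + 4.0)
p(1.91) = -0.45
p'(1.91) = -0.10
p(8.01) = -0.50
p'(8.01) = 0.01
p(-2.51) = -1.01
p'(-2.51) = -0.10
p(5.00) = -0.53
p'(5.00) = 0.00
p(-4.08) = -0.94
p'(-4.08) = -0.01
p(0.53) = 0.52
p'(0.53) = -4.83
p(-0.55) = 0.10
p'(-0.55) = -4.87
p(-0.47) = -0.20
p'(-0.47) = -2.92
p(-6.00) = -0.93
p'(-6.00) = 0.01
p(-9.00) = -0.97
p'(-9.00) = 0.01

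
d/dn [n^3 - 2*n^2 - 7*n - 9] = 3*n^2 - 4*n - 7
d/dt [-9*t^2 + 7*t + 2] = 7 - 18*t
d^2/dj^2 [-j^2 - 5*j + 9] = -2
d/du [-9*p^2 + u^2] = 2*u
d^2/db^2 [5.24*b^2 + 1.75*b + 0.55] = 10.4800000000000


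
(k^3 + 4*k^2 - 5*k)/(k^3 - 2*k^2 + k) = (k + 5)/(k - 1)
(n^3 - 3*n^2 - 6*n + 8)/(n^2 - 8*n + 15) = (n^3 - 3*n^2 - 6*n + 8)/(n^2 - 8*n + 15)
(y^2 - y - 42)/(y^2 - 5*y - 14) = (y + 6)/(y + 2)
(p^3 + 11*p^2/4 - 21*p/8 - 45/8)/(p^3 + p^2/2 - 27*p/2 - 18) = (8*p^2 - 2*p - 15)/(4*(2*p^2 - 5*p - 12))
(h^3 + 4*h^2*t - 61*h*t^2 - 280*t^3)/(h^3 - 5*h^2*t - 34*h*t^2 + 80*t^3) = (-h - 7*t)/(-h + 2*t)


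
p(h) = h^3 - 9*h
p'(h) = 3*h^2 - 9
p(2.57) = -6.16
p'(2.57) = 10.81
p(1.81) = -10.36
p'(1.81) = 0.83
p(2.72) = -4.36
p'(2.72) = 13.20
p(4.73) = 63.25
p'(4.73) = 58.12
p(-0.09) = 0.81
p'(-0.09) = -8.98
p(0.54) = -4.70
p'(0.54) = -8.13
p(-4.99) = -79.34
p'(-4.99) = 65.70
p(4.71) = 62.10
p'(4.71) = 57.55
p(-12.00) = -1620.00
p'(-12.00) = 423.00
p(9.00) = 648.00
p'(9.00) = 234.00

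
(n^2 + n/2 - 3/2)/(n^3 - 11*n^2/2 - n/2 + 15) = (n - 1)/(n^2 - 7*n + 10)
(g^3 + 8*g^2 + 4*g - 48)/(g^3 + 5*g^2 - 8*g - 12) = (g + 4)/(g + 1)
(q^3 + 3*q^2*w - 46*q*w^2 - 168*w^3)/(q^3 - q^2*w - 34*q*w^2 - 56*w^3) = (q + 6*w)/(q + 2*w)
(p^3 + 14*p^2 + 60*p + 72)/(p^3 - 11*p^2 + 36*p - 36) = (p^3 + 14*p^2 + 60*p + 72)/(p^3 - 11*p^2 + 36*p - 36)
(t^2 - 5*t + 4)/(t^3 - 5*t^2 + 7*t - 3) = (t - 4)/(t^2 - 4*t + 3)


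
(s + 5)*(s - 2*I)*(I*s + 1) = I*s^3 + 3*s^2 + 5*I*s^2 + 15*s - 2*I*s - 10*I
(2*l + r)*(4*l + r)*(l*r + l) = 8*l^3*r + 8*l^3 + 6*l^2*r^2 + 6*l^2*r + l*r^3 + l*r^2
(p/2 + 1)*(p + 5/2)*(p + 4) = p^3/2 + 17*p^2/4 + 23*p/2 + 10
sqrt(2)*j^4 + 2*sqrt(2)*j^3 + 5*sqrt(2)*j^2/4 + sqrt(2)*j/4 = j*(j + 1/2)*(j + 1)*(sqrt(2)*j + sqrt(2)/2)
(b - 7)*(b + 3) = b^2 - 4*b - 21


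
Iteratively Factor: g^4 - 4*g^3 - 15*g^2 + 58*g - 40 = (g + 4)*(g^3 - 8*g^2 + 17*g - 10) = (g - 5)*(g + 4)*(g^2 - 3*g + 2) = (g - 5)*(g - 1)*(g + 4)*(g - 2)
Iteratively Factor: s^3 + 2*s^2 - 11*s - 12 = (s + 1)*(s^2 + s - 12) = (s + 1)*(s + 4)*(s - 3)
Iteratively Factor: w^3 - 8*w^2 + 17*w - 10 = (w - 5)*(w^2 - 3*w + 2) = (w - 5)*(w - 1)*(w - 2)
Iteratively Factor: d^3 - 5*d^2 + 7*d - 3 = (d - 1)*(d^2 - 4*d + 3) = (d - 3)*(d - 1)*(d - 1)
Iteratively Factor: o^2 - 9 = (o - 3)*(o + 3)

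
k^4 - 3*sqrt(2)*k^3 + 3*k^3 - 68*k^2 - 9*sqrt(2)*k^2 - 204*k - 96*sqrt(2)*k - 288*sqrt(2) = (k + 3)*(k - 8*sqrt(2))*(k + 2*sqrt(2))*(k + 3*sqrt(2))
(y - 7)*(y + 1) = y^2 - 6*y - 7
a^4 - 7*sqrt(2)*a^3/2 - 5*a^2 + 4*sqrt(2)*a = a*(a - 4*sqrt(2))*(a - sqrt(2)/2)*(a + sqrt(2))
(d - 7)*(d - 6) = d^2 - 13*d + 42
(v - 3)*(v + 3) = v^2 - 9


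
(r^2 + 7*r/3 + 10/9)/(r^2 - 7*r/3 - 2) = (r + 5/3)/(r - 3)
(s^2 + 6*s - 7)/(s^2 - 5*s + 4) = (s + 7)/(s - 4)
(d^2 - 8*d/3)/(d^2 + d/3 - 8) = d/(d + 3)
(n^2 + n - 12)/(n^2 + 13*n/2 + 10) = 2*(n - 3)/(2*n + 5)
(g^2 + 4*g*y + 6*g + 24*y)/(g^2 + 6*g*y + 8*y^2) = (g + 6)/(g + 2*y)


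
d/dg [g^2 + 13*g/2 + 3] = 2*g + 13/2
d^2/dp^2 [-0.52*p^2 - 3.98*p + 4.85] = -1.04000000000000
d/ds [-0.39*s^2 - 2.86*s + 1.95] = -0.78*s - 2.86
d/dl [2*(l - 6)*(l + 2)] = 4*l - 8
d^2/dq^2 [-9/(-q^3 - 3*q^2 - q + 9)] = 18*(-3*(q + 1)*(q^3 + 3*q^2 + q - 9) + (3*q^2 + 6*q + 1)^2)/(q^3 + 3*q^2 + q - 9)^3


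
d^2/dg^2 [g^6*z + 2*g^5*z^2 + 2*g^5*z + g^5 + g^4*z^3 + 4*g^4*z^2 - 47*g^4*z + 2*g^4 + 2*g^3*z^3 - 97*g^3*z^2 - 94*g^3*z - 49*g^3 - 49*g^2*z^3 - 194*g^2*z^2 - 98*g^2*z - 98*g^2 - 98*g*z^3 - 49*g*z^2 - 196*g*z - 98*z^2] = 30*g^4*z + 40*g^3*z^2 + 40*g^3*z + 20*g^3 + 12*g^2*z^3 + 48*g^2*z^2 - 564*g^2*z + 24*g^2 + 12*g*z^3 - 582*g*z^2 - 564*g*z - 294*g - 98*z^3 - 388*z^2 - 196*z - 196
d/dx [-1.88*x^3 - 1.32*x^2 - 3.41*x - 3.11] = -5.64*x^2 - 2.64*x - 3.41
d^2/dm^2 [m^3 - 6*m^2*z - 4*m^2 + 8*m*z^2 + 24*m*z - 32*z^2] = 6*m - 12*z - 8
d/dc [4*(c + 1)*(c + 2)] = 8*c + 12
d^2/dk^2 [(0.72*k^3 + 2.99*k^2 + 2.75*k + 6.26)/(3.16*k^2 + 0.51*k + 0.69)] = (-7.105427357601e-15*k^5 + 2.8421709430404e-14*k^4 + 42.5182*k^3 + 337.462968*k^2 + 26.611848*k - 23.130528)/(31.554496*k^6 + 15.277968*k^5 + 23.13594*k^4 + 6.804675*k^3 + 5.051835*k^2 + 0.728433*k + 0.328509)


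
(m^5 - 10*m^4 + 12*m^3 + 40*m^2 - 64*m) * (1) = m^5 - 10*m^4 + 12*m^3 + 40*m^2 - 64*m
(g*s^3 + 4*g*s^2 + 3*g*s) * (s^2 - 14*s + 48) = g*s^5 - 10*g*s^4 - 5*g*s^3 + 150*g*s^2 + 144*g*s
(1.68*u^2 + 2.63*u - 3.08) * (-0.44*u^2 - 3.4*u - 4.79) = -0.7392*u^4 - 6.8692*u^3 - 15.634*u^2 - 2.1257*u + 14.7532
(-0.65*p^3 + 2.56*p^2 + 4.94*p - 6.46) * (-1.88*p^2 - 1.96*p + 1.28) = 1.222*p^5 - 3.5388*p^4 - 15.1368*p^3 + 5.7392*p^2 + 18.9848*p - 8.2688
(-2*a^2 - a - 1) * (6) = -12*a^2 - 6*a - 6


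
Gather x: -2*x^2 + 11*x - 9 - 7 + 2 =-2*x^2 + 11*x - 14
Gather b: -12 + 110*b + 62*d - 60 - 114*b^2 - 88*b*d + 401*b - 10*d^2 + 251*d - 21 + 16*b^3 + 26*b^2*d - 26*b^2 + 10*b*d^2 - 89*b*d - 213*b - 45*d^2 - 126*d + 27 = 16*b^3 + b^2*(26*d - 140) + b*(10*d^2 - 177*d + 298) - 55*d^2 + 187*d - 66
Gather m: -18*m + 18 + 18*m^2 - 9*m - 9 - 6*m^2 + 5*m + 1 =12*m^2 - 22*m + 10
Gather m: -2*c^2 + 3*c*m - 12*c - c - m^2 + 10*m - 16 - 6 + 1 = -2*c^2 - 13*c - m^2 + m*(3*c + 10) - 21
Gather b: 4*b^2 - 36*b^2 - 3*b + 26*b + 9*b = -32*b^2 + 32*b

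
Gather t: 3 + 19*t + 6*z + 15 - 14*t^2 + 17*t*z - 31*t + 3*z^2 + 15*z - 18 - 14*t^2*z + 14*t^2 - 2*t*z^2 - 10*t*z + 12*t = -14*t^2*z + t*(-2*z^2 + 7*z) + 3*z^2 + 21*z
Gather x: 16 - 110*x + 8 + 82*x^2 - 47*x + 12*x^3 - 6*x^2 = 12*x^3 + 76*x^2 - 157*x + 24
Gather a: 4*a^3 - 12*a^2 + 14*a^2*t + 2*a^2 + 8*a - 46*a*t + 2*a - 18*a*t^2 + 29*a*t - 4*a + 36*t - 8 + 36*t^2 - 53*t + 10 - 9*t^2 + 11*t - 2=4*a^3 + a^2*(14*t - 10) + a*(-18*t^2 - 17*t + 6) + 27*t^2 - 6*t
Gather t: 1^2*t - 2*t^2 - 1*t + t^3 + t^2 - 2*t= t^3 - t^2 - 2*t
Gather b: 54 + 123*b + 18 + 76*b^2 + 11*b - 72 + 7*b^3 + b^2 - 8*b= 7*b^3 + 77*b^2 + 126*b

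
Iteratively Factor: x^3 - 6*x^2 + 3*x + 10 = (x - 2)*(x^2 - 4*x - 5) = (x - 5)*(x - 2)*(x + 1)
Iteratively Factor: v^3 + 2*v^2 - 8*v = (v + 4)*(v^2 - 2*v) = v*(v + 4)*(v - 2)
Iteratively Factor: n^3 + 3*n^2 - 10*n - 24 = (n + 4)*(n^2 - n - 6) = (n - 3)*(n + 4)*(n + 2)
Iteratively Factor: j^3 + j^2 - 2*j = (j)*(j^2 + j - 2) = j*(j + 2)*(j - 1)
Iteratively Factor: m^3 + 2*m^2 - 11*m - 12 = (m + 4)*(m^2 - 2*m - 3) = (m - 3)*(m + 4)*(m + 1)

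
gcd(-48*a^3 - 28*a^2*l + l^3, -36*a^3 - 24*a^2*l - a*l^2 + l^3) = 12*a^2 + 4*a*l - l^2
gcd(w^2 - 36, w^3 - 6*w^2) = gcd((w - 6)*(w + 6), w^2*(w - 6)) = w - 6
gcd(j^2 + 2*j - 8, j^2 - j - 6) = 1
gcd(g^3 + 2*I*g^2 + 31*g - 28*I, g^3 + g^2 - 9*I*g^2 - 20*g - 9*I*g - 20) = g - 4*I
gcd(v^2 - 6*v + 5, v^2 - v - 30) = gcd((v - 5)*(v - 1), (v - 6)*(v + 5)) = 1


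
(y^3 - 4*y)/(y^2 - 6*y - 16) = y*(y - 2)/(y - 8)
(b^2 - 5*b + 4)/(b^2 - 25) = (b^2 - 5*b + 4)/(b^2 - 25)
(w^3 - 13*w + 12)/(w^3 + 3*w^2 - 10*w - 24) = (w - 1)/(w + 2)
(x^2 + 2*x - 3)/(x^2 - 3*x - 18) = (x - 1)/(x - 6)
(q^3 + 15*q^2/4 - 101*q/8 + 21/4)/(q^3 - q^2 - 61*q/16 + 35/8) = 2*(2*q^2 + 11*q - 6)/(4*q^2 + 3*q - 10)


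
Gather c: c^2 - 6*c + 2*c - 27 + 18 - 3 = c^2 - 4*c - 12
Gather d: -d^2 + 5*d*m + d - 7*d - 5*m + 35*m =-d^2 + d*(5*m - 6) + 30*m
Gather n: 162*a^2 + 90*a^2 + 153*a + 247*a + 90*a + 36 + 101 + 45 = 252*a^2 + 490*a + 182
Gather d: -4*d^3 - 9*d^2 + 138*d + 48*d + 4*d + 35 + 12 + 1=-4*d^3 - 9*d^2 + 190*d + 48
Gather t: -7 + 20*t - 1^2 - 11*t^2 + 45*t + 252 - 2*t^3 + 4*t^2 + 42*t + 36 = -2*t^3 - 7*t^2 + 107*t + 280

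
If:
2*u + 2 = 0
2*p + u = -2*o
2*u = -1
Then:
No Solution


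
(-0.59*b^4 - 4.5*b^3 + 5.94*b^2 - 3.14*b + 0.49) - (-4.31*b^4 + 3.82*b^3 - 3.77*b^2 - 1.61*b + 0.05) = 3.72*b^4 - 8.32*b^3 + 9.71*b^2 - 1.53*b + 0.44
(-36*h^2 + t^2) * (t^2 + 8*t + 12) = -36*h^2*t^2 - 288*h^2*t - 432*h^2 + t^4 + 8*t^3 + 12*t^2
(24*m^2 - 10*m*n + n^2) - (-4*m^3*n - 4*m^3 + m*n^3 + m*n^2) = 4*m^3*n + 4*m^3 + 24*m^2 - m*n^3 - m*n^2 - 10*m*n + n^2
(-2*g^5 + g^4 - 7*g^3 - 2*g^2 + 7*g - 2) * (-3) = 6*g^5 - 3*g^4 + 21*g^3 + 6*g^2 - 21*g + 6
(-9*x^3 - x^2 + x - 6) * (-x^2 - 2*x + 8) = 9*x^5 + 19*x^4 - 71*x^3 - 4*x^2 + 20*x - 48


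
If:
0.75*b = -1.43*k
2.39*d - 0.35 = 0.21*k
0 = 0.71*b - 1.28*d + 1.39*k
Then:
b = 4.69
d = -0.07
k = -2.46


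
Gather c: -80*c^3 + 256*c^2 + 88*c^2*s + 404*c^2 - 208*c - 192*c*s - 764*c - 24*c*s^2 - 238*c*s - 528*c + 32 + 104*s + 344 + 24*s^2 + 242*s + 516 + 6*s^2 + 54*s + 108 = -80*c^3 + c^2*(88*s + 660) + c*(-24*s^2 - 430*s - 1500) + 30*s^2 + 400*s + 1000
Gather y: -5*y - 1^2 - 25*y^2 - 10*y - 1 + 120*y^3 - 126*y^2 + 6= 120*y^3 - 151*y^2 - 15*y + 4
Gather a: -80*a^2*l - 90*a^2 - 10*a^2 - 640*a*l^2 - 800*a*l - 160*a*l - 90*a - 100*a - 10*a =a^2*(-80*l - 100) + a*(-640*l^2 - 960*l - 200)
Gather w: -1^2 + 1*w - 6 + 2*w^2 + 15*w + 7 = 2*w^2 + 16*w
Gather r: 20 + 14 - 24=10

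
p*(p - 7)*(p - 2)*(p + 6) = p^4 - 3*p^3 - 40*p^2 + 84*p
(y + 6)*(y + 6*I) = y^2 + 6*y + 6*I*y + 36*I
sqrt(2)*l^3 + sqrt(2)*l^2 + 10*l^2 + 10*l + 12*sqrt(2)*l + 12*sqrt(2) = (l + 2*sqrt(2))*(l + 3*sqrt(2))*(sqrt(2)*l + sqrt(2))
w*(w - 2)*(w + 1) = w^3 - w^2 - 2*w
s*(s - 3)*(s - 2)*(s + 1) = s^4 - 4*s^3 + s^2 + 6*s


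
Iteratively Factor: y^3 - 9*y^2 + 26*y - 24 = (y - 3)*(y^2 - 6*y + 8) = (y - 3)*(y - 2)*(y - 4)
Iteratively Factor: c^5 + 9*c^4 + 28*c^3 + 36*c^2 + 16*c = (c + 4)*(c^4 + 5*c^3 + 8*c^2 + 4*c) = (c + 2)*(c + 4)*(c^3 + 3*c^2 + 2*c) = c*(c + 2)*(c + 4)*(c^2 + 3*c + 2) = c*(c + 1)*(c + 2)*(c + 4)*(c + 2)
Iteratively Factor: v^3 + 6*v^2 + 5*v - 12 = (v - 1)*(v^2 + 7*v + 12) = (v - 1)*(v + 3)*(v + 4)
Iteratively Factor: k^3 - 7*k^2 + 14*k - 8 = (k - 4)*(k^2 - 3*k + 2) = (k - 4)*(k - 1)*(k - 2)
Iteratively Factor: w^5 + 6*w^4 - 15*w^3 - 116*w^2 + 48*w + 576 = (w + 4)*(w^4 + 2*w^3 - 23*w^2 - 24*w + 144) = (w + 4)^2*(w^3 - 2*w^2 - 15*w + 36) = (w - 3)*(w + 4)^2*(w^2 + w - 12) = (w - 3)*(w + 4)^3*(w - 3)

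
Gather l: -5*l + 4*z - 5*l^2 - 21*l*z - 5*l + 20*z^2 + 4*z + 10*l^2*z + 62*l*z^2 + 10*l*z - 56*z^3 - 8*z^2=l^2*(10*z - 5) + l*(62*z^2 - 11*z - 10) - 56*z^3 + 12*z^2 + 8*z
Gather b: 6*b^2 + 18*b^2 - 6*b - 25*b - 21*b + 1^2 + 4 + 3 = 24*b^2 - 52*b + 8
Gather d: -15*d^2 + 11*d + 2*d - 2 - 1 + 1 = -15*d^2 + 13*d - 2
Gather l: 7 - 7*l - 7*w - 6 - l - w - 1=-8*l - 8*w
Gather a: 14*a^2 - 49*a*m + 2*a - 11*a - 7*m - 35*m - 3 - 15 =14*a^2 + a*(-49*m - 9) - 42*m - 18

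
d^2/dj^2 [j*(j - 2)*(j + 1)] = 6*j - 2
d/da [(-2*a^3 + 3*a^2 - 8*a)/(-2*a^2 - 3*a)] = (4*a^2 + 12*a - 25)/(4*a^2 + 12*a + 9)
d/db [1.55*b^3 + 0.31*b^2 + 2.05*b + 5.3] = 4.65*b^2 + 0.62*b + 2.05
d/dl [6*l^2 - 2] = 12*l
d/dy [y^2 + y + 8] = 2*y + 1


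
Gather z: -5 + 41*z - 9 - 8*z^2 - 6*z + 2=-8*z^2 + 35*z - 12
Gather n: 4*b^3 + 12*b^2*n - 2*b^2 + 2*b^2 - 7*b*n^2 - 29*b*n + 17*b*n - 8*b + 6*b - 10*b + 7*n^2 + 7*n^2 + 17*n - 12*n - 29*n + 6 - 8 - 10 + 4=4*b^3 - 12*b + n^2*(14 - 7*b) + n*(12*b^2 - 12*b - 24) - 8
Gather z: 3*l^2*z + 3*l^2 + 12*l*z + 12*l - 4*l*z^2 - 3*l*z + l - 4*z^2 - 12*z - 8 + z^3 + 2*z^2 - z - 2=3*l^2 + 13*l + z^3 + z^2*(-4*l - 2) + z*(3*l^2 + 9*l - 13) - 10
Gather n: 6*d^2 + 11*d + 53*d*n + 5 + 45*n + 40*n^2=6*d^2 + 11*d + 40*n^2 + n*(53*d + 45) + 5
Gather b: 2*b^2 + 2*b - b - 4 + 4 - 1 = 2*b^2 + b - 1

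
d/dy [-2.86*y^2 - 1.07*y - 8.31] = -5.72*y - 1.07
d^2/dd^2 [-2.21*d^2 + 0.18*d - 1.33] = -4.42000000000000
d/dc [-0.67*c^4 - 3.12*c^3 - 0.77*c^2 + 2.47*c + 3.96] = -2.68*c^3 - 9.36*c^2 - 1.54*c + 2.47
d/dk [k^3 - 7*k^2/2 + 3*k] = 3*k^2 - 7*k + 3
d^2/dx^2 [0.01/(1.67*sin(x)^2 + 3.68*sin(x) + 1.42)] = (-0.111556*sin(x)^4 - 0.184368*sin(x)^3 + 0.126766*sin(x)^2 + 0.420992*sin(x) + 0.22342)/(1.67*sin(x)^2 + 3.68*sin(x) + 1.42)^3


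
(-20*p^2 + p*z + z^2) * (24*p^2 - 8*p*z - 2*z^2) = -480*p^4 + 184*p^3*z + 56*p^2*z^2 - 10*p*z^3 - 2*z^4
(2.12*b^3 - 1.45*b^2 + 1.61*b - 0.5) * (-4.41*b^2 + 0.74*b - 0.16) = -9.3492*b^5 + 7.9633*b^4 - 8.5123*b^3 + 3.6284*b^2 - 0.6276*b + 0.08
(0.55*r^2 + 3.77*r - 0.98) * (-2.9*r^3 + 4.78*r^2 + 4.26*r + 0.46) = -1.595*r^5 - 8.304*r^4 + 23.2056*r^3 + 11.6288*r^2 - 2.4406*r - 0.4508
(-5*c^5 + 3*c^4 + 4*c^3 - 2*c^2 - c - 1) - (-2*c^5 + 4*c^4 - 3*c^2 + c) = -3*c^5 - c^4 + 4*c^3 + c^2 - 2*c - 1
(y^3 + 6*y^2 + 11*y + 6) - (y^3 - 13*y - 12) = 6*y^2 + 24*y + 18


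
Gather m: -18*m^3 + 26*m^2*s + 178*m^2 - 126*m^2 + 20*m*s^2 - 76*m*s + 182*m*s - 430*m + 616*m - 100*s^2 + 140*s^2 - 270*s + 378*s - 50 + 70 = -18*m^3 + m^2*(26*s + 52) + m*(20*s^2 + 106*s + 186) + 40*s^2 + 108*s + 20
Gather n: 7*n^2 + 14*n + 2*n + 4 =7*n^2 + 16*n + 4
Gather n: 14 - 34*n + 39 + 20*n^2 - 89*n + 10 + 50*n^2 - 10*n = 70*n^2 - 133*n + 63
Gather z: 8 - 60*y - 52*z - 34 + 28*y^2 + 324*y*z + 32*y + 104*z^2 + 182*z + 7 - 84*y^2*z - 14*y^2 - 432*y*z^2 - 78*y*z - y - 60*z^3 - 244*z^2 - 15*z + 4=14*y^2 - 29*y - 60*z^3 + z^2*(-432*y - 140) + z*(-84*y^2 + 246*y + 115) - 15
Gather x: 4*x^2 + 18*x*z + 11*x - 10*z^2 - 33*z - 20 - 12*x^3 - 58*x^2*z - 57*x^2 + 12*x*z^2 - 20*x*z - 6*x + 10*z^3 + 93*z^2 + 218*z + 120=-12*x^3 + x^2*(-58*z - 53) + x*(12*z^2 - 2*z + 5) + 10*z^3 + 83*z^2 + 185*z + 100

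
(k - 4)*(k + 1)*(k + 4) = k^3 + k^2 - 16*k - 16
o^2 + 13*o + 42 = (o + 6)*(o + 7)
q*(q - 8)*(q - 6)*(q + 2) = q^4 - 12*q^3 + 20*q^2 + 96*q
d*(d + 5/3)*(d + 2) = d^3 + 11*d^2/3 + 10*d/3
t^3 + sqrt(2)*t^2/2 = t^2*(t + sqrt(2)/2)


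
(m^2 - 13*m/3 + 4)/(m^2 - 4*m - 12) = (-m^2 + 13*m/3 - 4)/(-m^2 + 4*m + 12)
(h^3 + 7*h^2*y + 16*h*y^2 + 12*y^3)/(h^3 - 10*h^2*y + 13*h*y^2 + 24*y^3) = (h^3 + 7*h^2*y + 16*h*y^2 + 12*y^3)/(h^3 - 10*h^2*y + 13*h*y^2 + 24*y^3)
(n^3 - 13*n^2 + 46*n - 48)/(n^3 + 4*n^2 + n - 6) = (n^3 - 13*n^2 + 46*n - 48)/(n^3 + 4*n^2 + n - 6)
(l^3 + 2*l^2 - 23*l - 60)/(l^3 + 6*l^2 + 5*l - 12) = (l - 5)/(l - 1)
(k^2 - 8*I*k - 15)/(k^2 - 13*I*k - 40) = (k - 3*I)/(k - 8*I)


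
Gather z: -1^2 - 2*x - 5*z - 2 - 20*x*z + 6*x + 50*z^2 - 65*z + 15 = 4*x + 50*z^2 + z*(-20*x - 70) + 12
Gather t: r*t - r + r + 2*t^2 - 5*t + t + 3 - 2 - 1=2*t^2 + t*(r - 4)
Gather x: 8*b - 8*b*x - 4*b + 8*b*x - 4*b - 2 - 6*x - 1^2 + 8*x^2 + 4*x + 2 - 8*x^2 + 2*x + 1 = 0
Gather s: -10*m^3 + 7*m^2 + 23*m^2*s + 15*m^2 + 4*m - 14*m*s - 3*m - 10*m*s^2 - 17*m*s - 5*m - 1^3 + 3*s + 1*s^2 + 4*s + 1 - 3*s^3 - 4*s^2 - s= -10*m^3 + 22*m^2 - 4*m - 3*s^3 + s^2*(-10*m - 3) + s*(23*m^2 - 31*m + 6)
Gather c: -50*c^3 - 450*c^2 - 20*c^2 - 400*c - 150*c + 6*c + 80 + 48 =-50*c^3 - 470*c^2 - 544*c + 128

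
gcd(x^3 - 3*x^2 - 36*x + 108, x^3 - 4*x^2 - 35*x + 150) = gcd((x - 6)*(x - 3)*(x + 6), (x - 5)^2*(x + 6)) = x + 6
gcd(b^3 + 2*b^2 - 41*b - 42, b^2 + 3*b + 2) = b + 1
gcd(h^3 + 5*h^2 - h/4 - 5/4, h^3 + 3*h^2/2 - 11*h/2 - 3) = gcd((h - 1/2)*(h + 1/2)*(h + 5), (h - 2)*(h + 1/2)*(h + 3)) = h + 1/2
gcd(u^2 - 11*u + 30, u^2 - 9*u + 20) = u - 5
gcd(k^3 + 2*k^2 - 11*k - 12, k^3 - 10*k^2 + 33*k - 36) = k - 3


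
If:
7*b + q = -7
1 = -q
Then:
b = -6/7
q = -1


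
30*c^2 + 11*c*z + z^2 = (5*c + z)*(6*c + z)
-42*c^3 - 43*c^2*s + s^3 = (-7*c + s)*(c + s)*(6*c + s)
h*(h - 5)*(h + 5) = h^3 - 25*h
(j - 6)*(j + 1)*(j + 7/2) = j^3 - 3*j^2/2 - 47*j/2 - 21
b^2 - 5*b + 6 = (b - 3)*(b - 2)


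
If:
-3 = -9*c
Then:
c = 1/3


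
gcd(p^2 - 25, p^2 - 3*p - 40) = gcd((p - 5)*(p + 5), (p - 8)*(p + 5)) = p + 5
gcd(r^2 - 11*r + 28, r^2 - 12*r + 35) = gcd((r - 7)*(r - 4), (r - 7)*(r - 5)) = r - 7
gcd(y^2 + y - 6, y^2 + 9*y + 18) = y + 3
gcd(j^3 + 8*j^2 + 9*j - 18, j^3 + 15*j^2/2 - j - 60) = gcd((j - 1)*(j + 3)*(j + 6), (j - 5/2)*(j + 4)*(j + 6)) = j + 6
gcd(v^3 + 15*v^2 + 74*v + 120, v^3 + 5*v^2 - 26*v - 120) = v^2 + 10*v + 24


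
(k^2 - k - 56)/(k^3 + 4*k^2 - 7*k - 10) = (k^2 - k - 56)/(k^3 + 4*k^2 - 7*k - 10)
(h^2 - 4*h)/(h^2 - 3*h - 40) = h*(4 - h)/(-h^2 + 3*h + 40)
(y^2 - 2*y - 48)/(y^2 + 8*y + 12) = (y - 8)/(y + 2)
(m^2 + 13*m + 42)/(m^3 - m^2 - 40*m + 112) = (m + 6)/(m^2 - 8*m + 16)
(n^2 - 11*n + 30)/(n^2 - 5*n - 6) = (n - 5)/(n + 1)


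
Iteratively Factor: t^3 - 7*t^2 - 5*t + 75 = (t - 5)*(t^2 - 2*t - 15) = (t - 5)*(t + 3)*(t - 5)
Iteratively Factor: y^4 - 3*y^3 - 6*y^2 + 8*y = (y)*(y^3 - 3*y^2 - 6*y + 8) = y*(y - 1)*(y^2 - 2*y - 8) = y*(y - 4)*(y - 1)*(y + 2)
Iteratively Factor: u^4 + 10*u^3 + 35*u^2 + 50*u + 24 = (u + 1)*(u^3 + 9*u^2 + 26*u + 24) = (u + 1)*(u + 3)*(u^2 + 6*u + 8) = (u + 1)*(u + 2)*(u + 3)*(u + 4)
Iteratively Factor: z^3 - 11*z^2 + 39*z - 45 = (z - 3)*(z^2 - 8*z + 15) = (z - 5)*(z - 3)*(z - 3)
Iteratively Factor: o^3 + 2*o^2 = (o)*(o^2 + 2*o) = o^2*(o + 2)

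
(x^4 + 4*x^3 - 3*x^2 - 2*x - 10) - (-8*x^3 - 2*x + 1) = x^4 + 12*x^3 - 3*x^2 - 11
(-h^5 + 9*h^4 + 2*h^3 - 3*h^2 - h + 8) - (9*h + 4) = -h^5 + 9*h^4 + 2*h^3 - 3*h^2 - 10*h + 4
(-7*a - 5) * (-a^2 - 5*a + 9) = 7*a^3 + 40*a^2 - 38*a - 45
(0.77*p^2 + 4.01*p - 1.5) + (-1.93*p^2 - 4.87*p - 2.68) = -1.16*p^2 - 0.86*p - 4.18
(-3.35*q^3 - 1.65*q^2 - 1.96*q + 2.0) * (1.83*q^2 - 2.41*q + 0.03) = -6.1305*q^5 + 5.054*q^4 + 0.2892*q^3 + 8.3341*q^2 - 4.8788*q + 0.06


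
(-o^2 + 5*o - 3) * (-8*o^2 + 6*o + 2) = 8*o^4 - 46*o^3 + 52*o^2 - 8*o - 6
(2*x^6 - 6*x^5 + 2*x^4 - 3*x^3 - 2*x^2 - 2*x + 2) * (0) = 0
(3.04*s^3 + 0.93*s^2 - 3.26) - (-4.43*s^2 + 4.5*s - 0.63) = 3.04*s^3 + 5.36*s^2 - 4.5*s - 2.63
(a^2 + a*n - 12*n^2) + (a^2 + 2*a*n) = 2*a^2 + 3*a*n - 12*n^2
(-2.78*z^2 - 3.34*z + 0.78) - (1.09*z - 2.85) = -2.78*z^2 - 4.43*z + 3.63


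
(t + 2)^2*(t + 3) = t^3 + 7*t^2 + 16*t + 12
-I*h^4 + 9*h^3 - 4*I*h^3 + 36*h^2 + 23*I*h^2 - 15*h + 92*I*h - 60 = (h + 4)*(h + 3*I)*(h + 5*I)*(-I*h + 1)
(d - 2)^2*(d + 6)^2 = d^4 + 8*d^3 - 8*d^2 - 96*d + 144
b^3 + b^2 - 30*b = b*(b - 5)*(b + 6)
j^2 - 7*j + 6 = (j - 6)*(j - 1)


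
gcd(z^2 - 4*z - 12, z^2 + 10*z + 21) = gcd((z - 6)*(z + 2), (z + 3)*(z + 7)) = 1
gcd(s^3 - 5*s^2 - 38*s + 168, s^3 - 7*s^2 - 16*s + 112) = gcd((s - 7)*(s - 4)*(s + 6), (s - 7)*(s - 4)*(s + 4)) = s^2 - 11*s + 28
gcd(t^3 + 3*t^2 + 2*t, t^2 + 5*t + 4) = t + 1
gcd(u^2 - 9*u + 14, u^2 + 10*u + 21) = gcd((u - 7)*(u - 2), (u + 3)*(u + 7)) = 1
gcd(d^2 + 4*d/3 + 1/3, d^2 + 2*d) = 1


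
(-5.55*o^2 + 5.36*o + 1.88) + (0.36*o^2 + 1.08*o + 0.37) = -5.19*o^2 + 6.44*o + 2.25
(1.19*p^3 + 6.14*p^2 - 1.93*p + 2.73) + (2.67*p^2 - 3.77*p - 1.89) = 1.19*p^3 + 8.81*p^2 - 5.7*p + 0.84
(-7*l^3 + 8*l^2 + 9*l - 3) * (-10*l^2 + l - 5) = 70*l^5 - 87*l^4 - 47*l^3 - l^2 - 48*l + 15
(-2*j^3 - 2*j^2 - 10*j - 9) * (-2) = 4*j^3 + 4*j^2 + 20*j + 18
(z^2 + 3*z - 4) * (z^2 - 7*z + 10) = z^4 - 4*z^3 - 15*z^2 + 58*z - 40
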